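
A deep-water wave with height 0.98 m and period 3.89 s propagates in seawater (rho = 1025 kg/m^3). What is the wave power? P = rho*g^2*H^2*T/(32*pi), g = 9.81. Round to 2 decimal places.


P = rho * g^2 * H^2 * T / (32 * pi)
P = 1025 * 9.81^2 * 0.98^2 * 3.89 / (32 * pi)
P = 1025 * 96.2361 * 0.9604 * 3.89 / 100.53096
P = 3665.76 W/m

3665.76


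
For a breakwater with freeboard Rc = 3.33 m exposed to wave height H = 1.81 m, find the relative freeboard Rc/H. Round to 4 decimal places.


Relative freeboard = Rc / H
= 3.33 / 1.81
= 1.8398

1.8398


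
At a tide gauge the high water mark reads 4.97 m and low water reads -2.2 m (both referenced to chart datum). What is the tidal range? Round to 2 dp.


Tidal range = High water - Low water
Tidal range = 4.97 - (-2.2)
Tidal range = 7.17 m

7.17


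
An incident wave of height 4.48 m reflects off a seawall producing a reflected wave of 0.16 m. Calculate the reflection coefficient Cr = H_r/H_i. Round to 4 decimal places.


Cr = H_r / H_i
Cr = 0.16 / 4.48
Cr = 0.0357

0.0357


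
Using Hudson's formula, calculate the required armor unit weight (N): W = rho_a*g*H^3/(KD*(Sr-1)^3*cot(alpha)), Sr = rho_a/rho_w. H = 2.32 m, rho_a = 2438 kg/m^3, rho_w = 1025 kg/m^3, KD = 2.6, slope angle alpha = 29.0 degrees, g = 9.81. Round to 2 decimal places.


Sr = rho_a / rho_w = 2438 / 1025 = 2.378537
(Sr - 1) = 1.378537
(Sr - 1)^3 = 2.619720
cot(29.0) = 1 / tan(29.0) = 1 / 0.554309 = 1.804048
Numerator = 2438 * 9.81 * 2.32^3 = 298652.8499
Denominator = 2.6 * 2.619720 * 1.804048 = 12.287860
W = 298652.8499 / 12.287860
W = 24304.71 N

24304.71


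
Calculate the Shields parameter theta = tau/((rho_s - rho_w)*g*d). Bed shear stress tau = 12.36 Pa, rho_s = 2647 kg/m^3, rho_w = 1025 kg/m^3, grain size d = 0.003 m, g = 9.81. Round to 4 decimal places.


theta = tau / ((rho_s - rho_w) * g * d)
rho_s - rho_w = 2647 - 1025 = 1622
Denominator = 1622 * 9.81 * 0.003 = 47.735460
theta = 12.36 / 47.735460
theta = 0.2589

0.2589


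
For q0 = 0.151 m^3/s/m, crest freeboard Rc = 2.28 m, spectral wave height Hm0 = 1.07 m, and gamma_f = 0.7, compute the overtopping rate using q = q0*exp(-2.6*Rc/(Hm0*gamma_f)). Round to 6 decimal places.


q = q0 * exp(-2.6 * Rc / (Hm0 * gamma_f))
Exponent = -2.6 * 2.28 / (1.07 * 0.7)
= -2.6 * 2.28 / 0.7490
= -7.914553
exp(-7.914553) = 0.000365
q = 0.151 * 0.000365
q = 0.000055 m^3/s/m

0.000055


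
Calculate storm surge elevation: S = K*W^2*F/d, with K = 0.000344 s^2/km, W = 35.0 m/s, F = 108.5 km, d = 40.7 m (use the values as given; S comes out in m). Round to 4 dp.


S = K * W^2 * F / d
W^2 = 35.0^2 = 1225.00
S = 0.000344 * 1225.00 * 108.5 / 40.7
Numerator = 0.000344 * 1225.00 * 108.5 = 45.721900
S = 45.721900 / 40.7 = 1.1234 m

1.1234


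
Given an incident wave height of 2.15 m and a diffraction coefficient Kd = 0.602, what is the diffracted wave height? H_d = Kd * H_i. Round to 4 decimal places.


H_d = Kd * H_i
H_d = 0.602 * 2.15
H_d = 1.2943 m

1.2943


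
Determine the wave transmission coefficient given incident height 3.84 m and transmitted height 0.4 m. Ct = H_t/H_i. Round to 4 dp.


Ct = H_t / H_i
Ct = 0.4 / 3.84
Ct = 0.1042

0.1042


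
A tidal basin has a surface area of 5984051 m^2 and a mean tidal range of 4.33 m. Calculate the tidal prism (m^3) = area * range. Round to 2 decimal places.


Tidal prism = Area * Tidal range
P = 5984051 * 4.33
P = 25910940.83 m^3

25910940.83


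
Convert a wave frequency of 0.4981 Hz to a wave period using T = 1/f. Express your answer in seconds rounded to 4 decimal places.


T = 1 / f
T = 1 / 0.4981
T = 2.0076 s

2.0076


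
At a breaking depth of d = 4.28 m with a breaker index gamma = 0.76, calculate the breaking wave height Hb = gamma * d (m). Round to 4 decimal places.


Hb = gamma * d
Hb = 0.76 * 4.28
Hb = 3.2528 m

3.2528


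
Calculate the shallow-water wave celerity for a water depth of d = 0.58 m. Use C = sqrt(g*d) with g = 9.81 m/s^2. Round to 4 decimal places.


Using the shallow-water approximation:
C = sqrt(g * d) = sqrt(9.81 * 0.58)
C = sqrt(5.6898)
C = 2.3853 m/s

2.3853


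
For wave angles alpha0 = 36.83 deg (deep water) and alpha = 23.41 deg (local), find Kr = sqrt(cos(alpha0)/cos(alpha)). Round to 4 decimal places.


Kr = sqrt(cos(alpha0) / cos(alpha))
cos(36.83) = 0.800418
cos(23.41) = 0.917685
Kr = sqrt(0.800418 / 0.917685)
Kr = sqrt(0.872214)
Kr = 0.9339

0.9339


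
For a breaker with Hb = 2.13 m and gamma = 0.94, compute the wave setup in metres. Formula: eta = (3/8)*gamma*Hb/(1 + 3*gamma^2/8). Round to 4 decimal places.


eta = (3/8) * gamma * Hb / (1 + 3*gamma^2/8)
Numerator = (3/8) * 0.94 * 2.13 = 0.750825
Denominator = 1 + 3*0.94^2/8 = 1 + 0.331350 = 1.331350
eta = 0.750825 / 1.331350
eta = 0.5640 m

0.5640


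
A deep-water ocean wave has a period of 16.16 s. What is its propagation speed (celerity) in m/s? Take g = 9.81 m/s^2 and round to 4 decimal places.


We use the deep-water celerity formula:
C = g * T / (2 * pi)
C = 9.81 * 16.16 / (2 * 3.14159...)
C = 158.529600 / 6.283185
C = 25.2308 m/s

25.2308


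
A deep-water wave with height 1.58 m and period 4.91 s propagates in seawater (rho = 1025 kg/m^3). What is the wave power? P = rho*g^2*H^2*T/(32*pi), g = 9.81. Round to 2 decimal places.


P = rho * g^2 * H^2 * T / (32 * pi)
P = 1025 * 9.81^2 * 1.58^2 * 4.91 / (32 * pi)
P = 1025 * 96.2361 * 2.4964 * 4.91 / 100.53096
P = 12027.01 W/m

12027.01


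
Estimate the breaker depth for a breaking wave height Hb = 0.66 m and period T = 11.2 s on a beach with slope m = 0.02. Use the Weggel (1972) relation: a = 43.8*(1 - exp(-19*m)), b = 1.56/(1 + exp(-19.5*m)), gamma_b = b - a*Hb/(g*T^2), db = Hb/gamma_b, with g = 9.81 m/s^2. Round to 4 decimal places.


a = 43.8 * (1 - exp(-19 * m))
exp(-19 * 0.02) = exp(-0.3800) = 0.683861
a = 43.8 * (1 - 0.683861) = 13.846870
b = 1.56 / (1 + exp(-19.5 * m))
exp(-19.5 * 0.02) = exp(-0.3900) = 0.677057
b = 1.56 / (1 + 0.677057) = 0.930201
Hb / (g * T^2) = 0.66 / (9.81 * 11.2^2) = 0.66 / 1230.5664 = 0.00053634
gamma_b = b - a * Hb/(g*T^2) = 0.930201 - 13.846870 * 0.00053634 = 0.922774
db = Hb / gamma_b = 0.66 / 0.922774
db = 0.7152 m

0.7152


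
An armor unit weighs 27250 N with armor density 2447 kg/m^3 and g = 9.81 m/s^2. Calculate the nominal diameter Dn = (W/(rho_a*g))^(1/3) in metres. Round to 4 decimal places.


V = W / (rho_a * g)
V = 27250 / (2447 * 9.81)
V = 27250 / 24005.07
V = 1.135177 m^3
Dn = V^(1/3) = 1.135177^(1/3)
Dn = 1.0432 m

1.0432


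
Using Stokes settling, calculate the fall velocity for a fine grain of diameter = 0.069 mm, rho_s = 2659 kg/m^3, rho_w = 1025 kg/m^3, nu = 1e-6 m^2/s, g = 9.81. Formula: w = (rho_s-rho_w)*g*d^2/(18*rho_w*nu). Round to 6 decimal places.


w = (rho_s - rho_w) * g * d^2 / (18 * rho_w * nu)
d = 0.069 mm = 0.000069 m
rho_s - rho_w = 2659 - 1025 = 1634
Numerator = 1634 * 9.81 * (0.000069)^2 = 0.000076316640
Denominator = 18 * 1025 * 1e-6 = 0.018450
w = 0.004136 m/s

0.004136


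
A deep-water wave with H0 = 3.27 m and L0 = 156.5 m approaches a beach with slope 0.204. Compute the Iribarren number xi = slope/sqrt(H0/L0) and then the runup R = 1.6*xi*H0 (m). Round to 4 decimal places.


xi = slope / sqrt(H0/L0)
H0/L0 = 3.27/156.5 = 0.020895
sqrt(0.020895) = 0.144550
xi = 0.204 / 0.144550 = 1.411281
R = 1.6 * xi * H0 = 1.6 * 1.411281 * 3.27
R = 7.3838 m

7.3838


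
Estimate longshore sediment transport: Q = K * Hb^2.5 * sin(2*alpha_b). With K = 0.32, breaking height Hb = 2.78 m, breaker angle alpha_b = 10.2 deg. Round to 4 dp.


Q = K * Hb^2.5 * sin(2 * alpha_b)
Hb^2.5 = 2.78^2.5 = 12.885818
sin(2 * 10.2) = sin(20.4) = 0.348572
Q = 0.32 * 12.885818 * 0.348572
Q = 1.4373 m^3/s

1.4373


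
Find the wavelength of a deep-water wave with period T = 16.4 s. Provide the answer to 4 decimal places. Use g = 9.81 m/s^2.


L0 = g * T^2 / (2 * pi)
L0 = 9.81 * 16.4^2 / (2 * pi)
L0 = 9.81 * 268.9600 / 6.28319
L0 = 2638.4976 / 6.28319
L0 = 419.9299 m

419.9299


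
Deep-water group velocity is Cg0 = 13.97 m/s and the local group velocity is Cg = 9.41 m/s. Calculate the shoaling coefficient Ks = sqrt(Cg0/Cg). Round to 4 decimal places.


Ks = sqrt(Cg0 / Cg)
Ks = sqrt(13.97 / 9.41)
Ks = sqrt(1.4846)
Ks = 1.2184

1.2184


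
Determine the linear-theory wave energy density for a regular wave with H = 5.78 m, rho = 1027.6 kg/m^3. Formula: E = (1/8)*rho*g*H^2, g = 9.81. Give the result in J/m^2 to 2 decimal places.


E = (1/8) * rho * g * H^2
E = (1/8) * 1027.6 * 9.81 * 5.78^2
E = 0.125 * 1027.6 * 9.81 * 33.4084
E = 42097.74 J/m^2

42097.74


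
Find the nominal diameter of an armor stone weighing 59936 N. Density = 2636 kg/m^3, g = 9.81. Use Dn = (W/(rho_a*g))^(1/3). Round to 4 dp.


V = W / (rho_a * g)
V = 59936 / (2636 * 9.81)
V = 59936 / 25859.16
V = 2.317786 m^3
Dn = V^(1/3) = 2.317786^(1/3)
Dn = 1.3234 m

1.3234


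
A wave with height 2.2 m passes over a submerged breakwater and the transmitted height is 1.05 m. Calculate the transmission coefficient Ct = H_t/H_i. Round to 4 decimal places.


Ct = H_t / H_i
Ct = 1.05 / 2.2
Ct = 0.4773

0.4773


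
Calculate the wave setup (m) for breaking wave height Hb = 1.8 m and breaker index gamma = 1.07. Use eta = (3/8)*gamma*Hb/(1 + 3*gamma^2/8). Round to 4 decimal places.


eta = (3/8) * gamma * Hb / (1 + 3*gamma^2/8)
Numerator = (3/8) * 1.07 * 1.8 = 0.722250
Denominator = 1 + 3*1.07^2/8 = 1 + 0.429338 = 1.429338
eta = 0.722250 / 1.429338
eta = 0.5053 m

0.5053


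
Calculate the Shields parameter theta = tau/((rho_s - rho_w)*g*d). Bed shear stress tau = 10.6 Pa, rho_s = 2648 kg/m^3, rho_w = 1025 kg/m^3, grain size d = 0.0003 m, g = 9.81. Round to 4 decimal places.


theta = tau / ((rho_s - rho_w) * g * d)
rho_s - rho_w = 2648 - 1025 = 1623
Denominator = 1623 * 9.81 * 0.0003 = 4.776489
theta = 10.6 / 4.776489
theta = 2.2192

2.2192


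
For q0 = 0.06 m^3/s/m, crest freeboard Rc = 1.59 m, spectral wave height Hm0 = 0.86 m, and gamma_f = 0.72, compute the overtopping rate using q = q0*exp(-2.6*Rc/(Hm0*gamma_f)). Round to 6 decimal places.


q = q0 * exp(-2.6 * Rc / (Hm0 * gamma_f))
Exponent = -2.6 * 1.59 / (0.86 * 0.72)
= -2.6 * 1.59 / 0.6192
= -6.676357
exp(-6.676357) = 0.001260
q = 0.06 * 0.001260
q = 0.000076 m^3/s/m

0.000076


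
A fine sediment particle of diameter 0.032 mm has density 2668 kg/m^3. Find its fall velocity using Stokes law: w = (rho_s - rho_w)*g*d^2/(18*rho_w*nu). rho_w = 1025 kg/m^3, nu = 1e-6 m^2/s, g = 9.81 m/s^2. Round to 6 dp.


w = (rho_s - rho_w) * g * d^2 / (18 * rho_w * nu)
d = 0.032 mm = 0.000032 m
rho_s - rho_w = 2668 - 1025 = 1643
Numerator = 1643 * 9.81 * (0.000032)^2 = 0.000016504658
Denominator = 18 * 1025 * 1e-6 = 0.018450
w = 0.000895 m/s

0.000895


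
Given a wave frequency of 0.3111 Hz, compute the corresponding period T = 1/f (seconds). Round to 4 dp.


T = 1 / f
T = 1 / 0.3111
T = 3.2144 s

3.2144


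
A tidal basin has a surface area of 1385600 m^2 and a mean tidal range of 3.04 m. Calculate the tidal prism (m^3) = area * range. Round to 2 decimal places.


Tidal prism = Area * Tidal range
P = 1385600 * 3.04
P = 4212224.00 m^3

4212224.00


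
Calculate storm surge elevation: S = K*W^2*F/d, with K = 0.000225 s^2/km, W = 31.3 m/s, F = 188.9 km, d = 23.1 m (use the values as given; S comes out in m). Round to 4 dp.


S = K * W^2 * F / d
W^2 = 31.3^2 = 979.69
S = 0.000225 * 979.69 * 188.9 / 23.1
Numerator = 0.000225 * 979.69 * 188.9 = 41.639274
S = 41.639274 / 23.1 = 1.8026 m

1.8026


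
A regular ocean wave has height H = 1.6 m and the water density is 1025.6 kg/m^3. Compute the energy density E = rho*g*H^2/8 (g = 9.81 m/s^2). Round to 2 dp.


E = (1/8) * rho * g * H^2
E = (1/8) * 1025.6 * 9.81 * 1.6^2
E = 0.125 * 1025.6 * 9.81 * 2.5600
E = 3219.56 J/m^2

3219.56


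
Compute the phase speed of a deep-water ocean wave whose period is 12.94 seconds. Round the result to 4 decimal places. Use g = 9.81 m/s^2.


We use the deep-water celerity formula:
C = g * T / (2 * pi)
C = 9.81 * 12.94 / (2 * 3.14159...)
C = 126.941400 / 6.283185
C = 20.2034 m/s

20.2034


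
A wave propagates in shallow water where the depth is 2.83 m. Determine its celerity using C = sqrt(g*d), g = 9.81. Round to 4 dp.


Using the shallow-water approximation:
C = sqrt(g * d) = sqrt(9.81 * 2.83)
C = sqrt(27.7623)
C = 5.2690 m/s

5.2690


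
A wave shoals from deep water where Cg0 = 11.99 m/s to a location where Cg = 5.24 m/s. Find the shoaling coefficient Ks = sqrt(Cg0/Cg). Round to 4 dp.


Ks = sqrt(Cg0 / Cg)
Ks = sqrt(11.99 / 5.24)
Ks = sqrt(2.2882)
Ks = 1.5127

1.5127


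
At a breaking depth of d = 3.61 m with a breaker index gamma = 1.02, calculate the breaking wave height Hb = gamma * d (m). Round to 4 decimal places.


Hb = gamma * d
Hb = 1.02 * 3.61
Hb = 3.6822 m

3.6822


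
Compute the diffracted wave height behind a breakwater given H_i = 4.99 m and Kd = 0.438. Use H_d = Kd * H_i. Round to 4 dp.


H_d = Kd * H_i
H_d = 0.438 * 4.99
H_d = 2.1856 m

2.1856


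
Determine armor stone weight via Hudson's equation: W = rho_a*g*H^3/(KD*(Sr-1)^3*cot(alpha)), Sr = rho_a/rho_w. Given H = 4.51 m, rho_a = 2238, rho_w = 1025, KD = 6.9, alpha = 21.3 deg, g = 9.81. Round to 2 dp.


Sr = rho_a / rho_w = 2238 / 1025 = 2.183415
(Sr - 1) = 1.183415
(Sr - 1)^3 = 1.657337
cot(21.3) = 1 / tan(21.3) = 1 / 0.389884 = 2.564867
Numerator = 2238 * 9.81 * 4.51^3 = 2013996.5173
Denominator = 6.9 * 1.657337 * 2.564867 = 29.330861
W = 2013996.5173 / 29.330861
W = 68664.76 N

68664.76


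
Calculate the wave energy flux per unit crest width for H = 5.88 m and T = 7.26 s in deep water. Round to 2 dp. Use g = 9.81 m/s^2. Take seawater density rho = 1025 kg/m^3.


P = rho * g^2 * H^2 * T / (32 * pi)
P = 1025 * 9.81^2 * 5.88^2 * 7.26 / (32 * pi)
P = 1025 * 96.2361 * 34.5744 * 7.26 / 100.53096
P = 246293.70 W/m

246293.70


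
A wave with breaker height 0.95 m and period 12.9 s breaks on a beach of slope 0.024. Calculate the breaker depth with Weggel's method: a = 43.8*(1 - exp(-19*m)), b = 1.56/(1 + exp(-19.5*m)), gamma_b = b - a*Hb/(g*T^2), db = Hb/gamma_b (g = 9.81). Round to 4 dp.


a = 43.8 * (1 - exp(-19 * m))
exp(-19 * 0.024) = exp(-0.4560) = 0.633814
a = 43.8 * (1 - 0.633814) = 16.038954
b = 1.56 / (1 + exp(-19.5 * m))
exp(-19.5 * 0.024) = exp(-0.4680) = 0.626254
b = 1.56 / (1 + 0.626254) = 0.959260
Hb / (g * T^2) = 0.95 / (9.81 * 12.9^2) = 0.95 / 1632.4821 = 0.00058194
gamma_b = b - a * Hb/(g*T^2) = 0.959260 - 16.038954 * 0.00058194 = 0.949926
db = Hb / gamma_b = 0.95 / 0.949926
db = 1.0001 m

1.0001


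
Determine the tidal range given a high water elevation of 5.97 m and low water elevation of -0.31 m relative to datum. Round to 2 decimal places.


Tidal range = High water - Low water
Tidal range = 5.97 - (-0.31)
Tidal range = 6.28 m

6.28


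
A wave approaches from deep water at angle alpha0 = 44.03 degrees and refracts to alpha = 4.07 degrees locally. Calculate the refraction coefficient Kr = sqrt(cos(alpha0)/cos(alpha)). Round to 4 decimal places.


Kr = sqrt(cos(alpha0) / cos(alpha))
cos(44.03) = 0.718976
cos(4.07) = 0.997478
Kr = sqrt(0.718976 / 0.997478)
Kr = sqrt(0.720794)
Kr = 0.8490

0.8490


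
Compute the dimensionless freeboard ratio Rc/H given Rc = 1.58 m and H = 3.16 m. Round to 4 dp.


Relative freeboard = Rc / H
= 1.58 / 3.16
= 0.5000

0.5000


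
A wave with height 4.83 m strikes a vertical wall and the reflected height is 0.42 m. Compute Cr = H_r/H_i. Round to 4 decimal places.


Cr = H_r / H_i
Cr = 0.42 / 4.83
Cr = 0.0870

0.0870


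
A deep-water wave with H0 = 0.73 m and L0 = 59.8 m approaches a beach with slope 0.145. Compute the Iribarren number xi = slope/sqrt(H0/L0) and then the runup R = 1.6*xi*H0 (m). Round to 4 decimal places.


xi = slope / sqrt(H0/L0)
H0/L0 = 0.73/59.8 = 0.012207
sqrt(0.012207) = 0.110487
xi = 0.145 / 0.110487 = 1.312373
R = 1.6 * xi * H0 = 1.6 * 1.312373 * 0.73
R = 1.5329 m

1.5329


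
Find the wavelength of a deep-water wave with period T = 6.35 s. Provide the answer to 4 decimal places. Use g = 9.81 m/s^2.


L0 = g * T^2 / (2 * pi)
L0 = 9.81 * 6.35^2 / (2 * pi)
L0 = 9.81 * 40.3225 / 6.28319
L0 = 395.5637 / 6.28319
L0 = 62.9559 m

62.9559


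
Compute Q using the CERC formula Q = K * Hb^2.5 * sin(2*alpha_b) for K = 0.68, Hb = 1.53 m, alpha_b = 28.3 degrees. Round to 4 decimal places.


Q = K * Hb^2.5 * sin(2 * alpha_b)
Hb^2.5 = 1.53^2.5 = 2.895533
sin(2 * 28.3) = sin(56.6) = 0.834848
Q = 0.68 * 2.895533 * 0.834848
Q = 1.6438 m^3/s

1.6438


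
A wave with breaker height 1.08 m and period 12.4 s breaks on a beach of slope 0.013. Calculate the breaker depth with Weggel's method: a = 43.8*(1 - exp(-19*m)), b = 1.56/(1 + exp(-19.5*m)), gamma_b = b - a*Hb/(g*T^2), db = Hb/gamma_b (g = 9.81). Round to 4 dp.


a = 43.8 * (1 - exp(-19 * m))
exp(-19 * 0.013) = exp(-0.2470) = 0.781141
a = 43.8 * (1 - 0.781141) = 9.586038
b = 1.56 / (1 + exp(-19.5 * m))
exp(-19.5 * 0.013) = exp(-0.2535) = 0.776080
b = 1.56 / (1 + 0.776080) = 0.878339
Hb / (g * T^2) = 1.08 / (9.81 * 12.4^2) = 1.08 / 1508.3856 = 0.00071600
gamma_b = b - a * Hb/(g*T^2) = 0.878339 - 9.586038 * 0.00071600 = 0.871475
db = Hb / gamma_b = 1.08 / 0.871475
db = 1.2393 m

1.2393


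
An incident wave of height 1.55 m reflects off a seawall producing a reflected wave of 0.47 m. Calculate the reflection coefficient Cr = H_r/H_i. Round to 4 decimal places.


Cr = H_r / H_i
Cr = 0.47 / 1.55
Cr = 0.3032

0.3032


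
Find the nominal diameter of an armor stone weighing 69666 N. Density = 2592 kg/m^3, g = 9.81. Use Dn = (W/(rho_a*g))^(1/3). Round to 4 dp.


V = W / (rho_a * g)
V = 69666 / (2592 * 9.81)
V = 69666 / 25427.52
V = 2.739787 m^3
Dn = V^(1/3) = 2.739787^(1/3)
Dn = 1.3993 m

1.3993


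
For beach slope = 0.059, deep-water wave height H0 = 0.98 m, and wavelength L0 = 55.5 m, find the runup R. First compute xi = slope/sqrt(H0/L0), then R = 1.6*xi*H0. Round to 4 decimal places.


xi = slope / sqrt(H0/L0)
H0/L0 = 0.98/55.5 = 0.017658
sqrt(0.017658) = 0.132882
xi = 0.059 / 0.132882 = 0.444003
R = 1.6 * xi * H0 = 1.6 * 0.444003 * 0.98
R = 0.6962 m

0.6962


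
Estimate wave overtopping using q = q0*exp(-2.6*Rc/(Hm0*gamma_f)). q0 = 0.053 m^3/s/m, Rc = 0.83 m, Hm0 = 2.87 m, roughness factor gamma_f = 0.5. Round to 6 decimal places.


q = q0 * exp(-2.6 * Rc / (Hm0 * gamma_f))
Exponent = -2.6 * 0.83 / (2.87 * 0.5)
= -2.6 * 0.83 / 1.4350
= -1.503833
exp(-1.503833) = 0.222277
q = 0.053 * 0.222277
q = 0.011781 m^3/s/m

0.011781


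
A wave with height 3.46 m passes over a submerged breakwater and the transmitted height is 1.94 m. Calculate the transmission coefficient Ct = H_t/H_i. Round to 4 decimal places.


Ct = H_t / H_i
Ct = 1.94 / 3.46
Ct = 0.5607

0.5607


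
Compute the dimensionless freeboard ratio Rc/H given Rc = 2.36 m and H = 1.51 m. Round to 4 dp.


Relative freeboard = Rc / H
= 2.36 / 1.51
= 1.5629

1.5629


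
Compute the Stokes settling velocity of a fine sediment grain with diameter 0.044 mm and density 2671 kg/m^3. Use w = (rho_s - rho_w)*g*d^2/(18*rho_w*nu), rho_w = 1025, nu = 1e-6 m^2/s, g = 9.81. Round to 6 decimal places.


w = (rho_s - rho_w) * g * d^2 / (18 * rho_w * nu)
d = 0.044 mm = 0.000044 m
rho_s - rho_w = 2671 - 1025 = 1646
Numerator = 1646 * 9.81 * (0.000044)^2 = 0.000031261095
Denominator = 18 * 1025 * 1e-6 = 0.018450
w = 0.001694 m/s

0.001694


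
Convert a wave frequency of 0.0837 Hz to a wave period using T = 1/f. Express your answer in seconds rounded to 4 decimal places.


T = 1 / f
T = 1 / 0.0837
T = 11.9474 s

11.9474


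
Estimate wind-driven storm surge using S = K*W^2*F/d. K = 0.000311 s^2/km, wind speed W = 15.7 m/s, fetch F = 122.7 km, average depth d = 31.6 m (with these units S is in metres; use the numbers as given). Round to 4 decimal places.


S = K * W^2 * F / d
W^2 = 15.7^2 = 246.49
S = 0.000311 * 246.49 * 122.7 / 31.6
Numerator = 0.000311 * 246.49 * 122.7 = 9.405984
S = 9.405984 / 31.6 = 0.2977 m

0.2977


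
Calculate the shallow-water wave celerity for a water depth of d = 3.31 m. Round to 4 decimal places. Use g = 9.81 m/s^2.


Using the shallow-water approximation:
C = sqrt(g * d) = sqrt(9.81 * 3.31)
C = sqrt(32.4711)
C = 5.6983 m/s

5.6983


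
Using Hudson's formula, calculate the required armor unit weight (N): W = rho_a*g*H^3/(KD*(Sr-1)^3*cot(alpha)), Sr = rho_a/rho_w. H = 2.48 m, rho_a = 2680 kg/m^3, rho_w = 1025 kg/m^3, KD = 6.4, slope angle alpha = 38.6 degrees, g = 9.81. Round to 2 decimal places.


Sr = rho_a / rho_w = 2680 / 1025 = 2.614634
(Sr - 1) = 1.614634
(Sr - 1)^3 = 4.209421
cot(38.6) = 1 / tan(38.6) = 1 / 0.798290 = 1.252678
Numerator = 2680 * 9.81 * 2.48^3 = 401013.3621
Denominator = 6.4 * 4.209421 * 1.252678 = 33.747527
W = 401013.3621 / 33.747527
W = 11882.75 N

11882.75


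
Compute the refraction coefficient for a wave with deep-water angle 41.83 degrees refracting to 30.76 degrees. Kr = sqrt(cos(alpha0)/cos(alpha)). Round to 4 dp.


Kr = sqrt(cos(alpha0) / cos(alpha))
cos(41.83) = 0.745127
cos(30.76) = 0.859317
Kr = sqrt(0.745127 / 0.859317)
Kr = sqrt(0.867115)
Kr = 0.9312

0.9312


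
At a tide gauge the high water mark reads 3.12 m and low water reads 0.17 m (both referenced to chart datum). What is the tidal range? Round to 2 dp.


Tidal range = High water - Low water
Tidal range = 3.12 - (0.17)
Tidal range = 2.95 m

2.95


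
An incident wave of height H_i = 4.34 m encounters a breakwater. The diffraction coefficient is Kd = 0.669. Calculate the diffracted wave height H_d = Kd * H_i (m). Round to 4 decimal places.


H_d = Kd * H_i
H_d = 0.669 * 4.34
H_d = 2.9035 m

2.9035


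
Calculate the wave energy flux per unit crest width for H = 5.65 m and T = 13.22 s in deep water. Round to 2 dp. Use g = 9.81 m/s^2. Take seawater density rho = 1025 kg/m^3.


P = rho * g^2 * H^2 * T / (32 * pi)
P = 1025 * 9.81^2 * 5.65^2 * 13.22 / (32 * pi)
P = 1025 * 96.2361 * 31.9225 * 13.22 / 100.53096
P = 414085.84 W/m

414085.84


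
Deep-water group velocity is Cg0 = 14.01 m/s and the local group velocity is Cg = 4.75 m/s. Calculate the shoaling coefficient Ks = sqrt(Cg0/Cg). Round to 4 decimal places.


Ks = sqrt(Cg0 / Cg)
Ks = sqrt(14.01 / 4.75)
Ks = sqrt(2.9495)
Ks = 1.7174

1.7174


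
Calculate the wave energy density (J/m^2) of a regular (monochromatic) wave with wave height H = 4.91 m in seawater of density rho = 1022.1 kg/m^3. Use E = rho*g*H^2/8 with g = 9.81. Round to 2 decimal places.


E = (1/8) * rho * g * H^2
E = (1/8) * 1022.1 * 9.81 * 4.91^2
E = 0.125 * 1022.1 * 9.81 * 24.1081
E = 30215.89 J/m^2

30215.89


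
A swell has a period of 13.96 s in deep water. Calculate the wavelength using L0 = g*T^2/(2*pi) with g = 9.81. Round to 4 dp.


L0 = g * T^2 / (2 * pi)
L0 = 9.81 * 13.96^2 / (2 * pi)
L0 = 9.81 * 194.8816 / 6.28319
L0 = 1911.7885 / 6.28319
L0 = 304.2706 m

304.2706


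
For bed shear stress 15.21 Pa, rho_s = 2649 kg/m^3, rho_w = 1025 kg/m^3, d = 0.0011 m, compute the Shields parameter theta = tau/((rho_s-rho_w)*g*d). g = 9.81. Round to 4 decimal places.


theta = tau / ((rho_s - rho_w) * g * d)
rho_s - rho_w = 2649 - 1025 = 1624
Denominator = 1624 * 9.81 * 0.0011 = 17.524584
theta = 15.21 / 17.524584
theta = 0.8679

0.8679


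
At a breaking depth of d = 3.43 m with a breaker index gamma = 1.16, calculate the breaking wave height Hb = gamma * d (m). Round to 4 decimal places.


Hb = gamma * d
Hb = 1.16 * 3.43
Hb = 3.9788 m

3.9788


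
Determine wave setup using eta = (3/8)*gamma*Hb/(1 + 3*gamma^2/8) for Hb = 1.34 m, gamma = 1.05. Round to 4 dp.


eta = (3/8) * gamma * Hb / (1 + 3*gamma^2/8)
Numerator = (3/8) * 1.05 * 1.34 = 0.527625
Denominator = 1 + 3*1.05^2/8 = 1 + 0.413438 = 1.413438
eta = 0.527625 / 1.413438
eta = 0.3733 m

0.3733


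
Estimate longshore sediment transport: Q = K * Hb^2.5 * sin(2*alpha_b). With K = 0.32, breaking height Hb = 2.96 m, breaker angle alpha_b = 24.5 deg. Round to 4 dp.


Q = K * Hb^2.5 * sin(2 * alpha_b)
Hb^2.5 = 2.96^2.5 = 15.074027
sin(2 * 24.5) = sin(49.0) = 0.754710
Q = 0.32 * 15.074027 * 0.754710
Q = 3.6405 m^3/s

3.6405


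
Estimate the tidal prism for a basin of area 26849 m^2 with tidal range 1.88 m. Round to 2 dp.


Tidal prism = Area * Tidal range
P = 26849 * 1.88
P = 50476.12 m^3

50476.12


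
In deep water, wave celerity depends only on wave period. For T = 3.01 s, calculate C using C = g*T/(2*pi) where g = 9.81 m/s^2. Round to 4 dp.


We use the deep-water celerity formula:
C = g * T / (2 * pi)
C = 9.81 * 3.01 / (2 * 3.14159...)
C = 29.528100 / 6.283185
C = 4.6995 m/s

4.6995


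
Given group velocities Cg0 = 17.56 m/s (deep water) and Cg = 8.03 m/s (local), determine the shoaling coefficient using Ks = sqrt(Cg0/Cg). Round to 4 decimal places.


Ks = sqrt(Cg0 / Cg)
Ks = sqrt(17.56 / 8.03)
Ks = sqrt(2.1868)
Ks = 1.4788

1.4788


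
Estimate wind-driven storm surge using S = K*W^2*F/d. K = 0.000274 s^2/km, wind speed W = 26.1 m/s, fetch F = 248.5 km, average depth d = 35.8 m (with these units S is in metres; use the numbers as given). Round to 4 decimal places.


S = K * W^2 * F / d
W^2 = 26.1^2 = 681.21
S = 0.000274 * 681.21 * 248.5 / 35.8
Numerator = 0.000274 * 681.21 * 248.5 = 46.382908
S = 46.382908 / 35.8 = 1.2956 m

1.2956


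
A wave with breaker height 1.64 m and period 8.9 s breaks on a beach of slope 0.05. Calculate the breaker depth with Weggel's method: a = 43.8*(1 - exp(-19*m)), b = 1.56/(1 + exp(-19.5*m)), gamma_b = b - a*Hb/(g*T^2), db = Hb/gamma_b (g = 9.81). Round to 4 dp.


a = 43.8 * (1 - exp(-19 * m))
exp(-19 * 0.05) = exp(-0.9500) = 0.386741
a = 43.8 * (1 - 0.386741) = 26.860743
b = 1.56 / (1 + exp(-19.5 * m))
exp(-19.5 * 0.05) = exp(-0.9750) = 0.377192
b = 1.56 / (1 + 0.377192) = 1.132739
Hb / (g * T^2) = 1.64 / (9.81 * 8.9^2) = 1.64 / 777.0501 = 0.00211055
gamma_b = b - a * Hb/(g*T^2) = 1.132739 - 26.860743 * 0.00211055 = 1.076049
db = Hb / gamma_b = 1.64 / 1.076049
db = 1.5241 m

1.5241


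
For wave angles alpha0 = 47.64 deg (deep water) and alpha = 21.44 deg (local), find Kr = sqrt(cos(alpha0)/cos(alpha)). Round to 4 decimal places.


Kr = sqrt(cos(alpha0) / cos(alpha))
cos(47.64) = 0.673787
cos(21.44) = 0.930801
Kr = sqrt(0.673787 / 0.930801)
Kr = sqrt(0.723878)
Kr = 0.8508

0.8508


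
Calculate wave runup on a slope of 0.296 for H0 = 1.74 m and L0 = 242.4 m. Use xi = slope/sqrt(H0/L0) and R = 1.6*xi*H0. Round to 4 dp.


xi = slope / sqrt(H0/L0)
H0/L0 = 1.74/242.4 = 0.007178
sqrt(0.007178) = 0.084724
xi = 0.296 / 0.084724 = 3.493682
R = 1.6 * xi * H0 = 1.6 * 3.493682 * 1.74
R = 9.7264 m

9.7264


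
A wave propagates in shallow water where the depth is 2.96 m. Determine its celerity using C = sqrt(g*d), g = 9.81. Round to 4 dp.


Using the shallow-water approximation:
C = sqrt(g * d) = sqrt(9.81 * 2.96)
C = sqrt(29.0376)
C = 5.3887 m/s

5.3887


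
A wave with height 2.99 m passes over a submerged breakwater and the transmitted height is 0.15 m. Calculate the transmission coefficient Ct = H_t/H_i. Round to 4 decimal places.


Ct = H_t / H_i
Ct = 0.15 / 2.99
Ct = 0.0502

0.0502


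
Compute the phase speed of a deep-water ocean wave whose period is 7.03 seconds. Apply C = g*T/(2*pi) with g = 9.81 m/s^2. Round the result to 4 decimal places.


We use the deep-water celerity formula:
C = g * T / (2 * pi)
C = 9.81 * 7.03 / (2 * 3.14159...)
C = 68.964300 / 6.283185
C = 10.9760 m/s

10.9760


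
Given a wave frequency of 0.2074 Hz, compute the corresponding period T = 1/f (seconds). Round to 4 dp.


T = 1 / f
T = 1 / 0.2074
T = 4.8216 s

4.8216


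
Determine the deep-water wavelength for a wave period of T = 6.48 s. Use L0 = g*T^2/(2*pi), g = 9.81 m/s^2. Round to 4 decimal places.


L0 = g * T^2 / (2 * pi)
L0 = 9.81 * 6.48^2 / (2 * pi)
L0 = 9.81 * 41.9904 / 6.28319
L0 = 411.9258 / 6.28319
L0 = 65.5600 m

65.5600


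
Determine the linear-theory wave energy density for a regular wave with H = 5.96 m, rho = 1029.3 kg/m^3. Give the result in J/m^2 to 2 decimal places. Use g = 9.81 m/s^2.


E = (1/8) * rho * g * H^2
E = (1/8) * 1029.3 * 9.81 * 5.96^2
E = 0.125 * 1029.3 * 9.81 * 35.5216
E = 44834.62 J/m^2

44834.62


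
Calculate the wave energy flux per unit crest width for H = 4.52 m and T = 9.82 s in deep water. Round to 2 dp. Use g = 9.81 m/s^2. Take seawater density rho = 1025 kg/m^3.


P = rho * g^2 * H^2 * T / (32 * pi)
P = 1025 * 9.81^2 * 4.52^2 * 9.82 / (32 * pi)
P = 1025 * 96.2361 * 20.4304 * 9.82 / 100.53096
P = 196856.78 W/m

196856.78


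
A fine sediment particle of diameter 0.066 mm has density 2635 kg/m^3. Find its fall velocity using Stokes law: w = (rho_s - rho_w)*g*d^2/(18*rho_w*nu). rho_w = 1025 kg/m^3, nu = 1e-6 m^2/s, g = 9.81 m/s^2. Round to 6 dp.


w = (rho_s - rho_w) * g * d^2 / (18 * rho_w * nu)
d = 0.066 mm = 0.000066 m
rho_s - rho_w = 2635 - 1025 = 1610
Numerator = 1610 * 9.81 * (0.000066)^2 = 0.000068799100
Denominator = 18 * 1025 * 1e-6 = 0.018450
w = 0.003729 m/s

0.003729


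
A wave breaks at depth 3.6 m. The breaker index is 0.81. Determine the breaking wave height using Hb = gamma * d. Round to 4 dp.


Hb = gamma * d
Hb = 0.81 * 3.6
Hb = 2.9160 m

2.9160


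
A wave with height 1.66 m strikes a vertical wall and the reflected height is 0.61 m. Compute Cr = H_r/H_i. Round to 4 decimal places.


Cr = H_r / H_i
Cr = 0.61 / 1.66
Cr = 0.3675

0.3675


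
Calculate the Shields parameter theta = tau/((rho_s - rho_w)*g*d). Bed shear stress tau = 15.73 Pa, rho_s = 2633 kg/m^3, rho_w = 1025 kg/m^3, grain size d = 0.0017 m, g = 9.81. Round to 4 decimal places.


theta = tau / ((rho_s - rho_w) * g * d)
rho_s - rho_w = 2633 - 1025 = 1608
Denominator = 1608 * 9.81 * 0.0017 = 26.816616
theta = 15.73 / 26.816616
theta = 0.5866

0.5866


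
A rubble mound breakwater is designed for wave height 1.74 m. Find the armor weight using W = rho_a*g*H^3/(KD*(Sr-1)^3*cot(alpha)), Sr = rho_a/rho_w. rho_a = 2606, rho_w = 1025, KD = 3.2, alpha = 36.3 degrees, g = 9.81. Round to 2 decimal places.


Sr = rho_a / rho_w = 2606 / 1025 = 2.542439
(Sr - 1) = 1.542439
(Sr - 1)^3 = 3.669645
cot(36.3) = 1 / tan(36.3) = 1 / 0.734573 = 1.361335
Numerator = 2606 * 9.81 * 1.74^3 = 134676.2960
Denominator = 3.2 * 3.669645 * 1.361335 = 15.985971
W = 134676.2960 / 15.985971
W = 8424.66 N

8424.66


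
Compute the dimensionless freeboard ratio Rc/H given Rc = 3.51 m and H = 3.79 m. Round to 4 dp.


Relative freeboard = Rc / H
= 3.51 / 3.79
= 0.9261

0.9261


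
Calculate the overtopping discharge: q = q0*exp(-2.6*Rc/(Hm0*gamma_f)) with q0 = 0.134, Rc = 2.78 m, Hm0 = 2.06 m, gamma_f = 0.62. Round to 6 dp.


q = q0 * exp(-2.6 * Rc / (Hm0 * gamma_f))
Exponent = -2.6 * 2.78 / (2.06 * 0.62)
= -2.6 * 2.78 / 1.2772
= -5.659255
exp(-5.659255) = 0.003485
q = 0.134 * 0.003485
q = 0.000467 m^3/s/m

0.000467


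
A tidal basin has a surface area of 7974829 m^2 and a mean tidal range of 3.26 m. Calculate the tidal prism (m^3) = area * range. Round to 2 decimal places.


Tidal prism = Area * Tidal range
P = 7974829 * 3.26
P = 25997942.54 m^3

25997942.54


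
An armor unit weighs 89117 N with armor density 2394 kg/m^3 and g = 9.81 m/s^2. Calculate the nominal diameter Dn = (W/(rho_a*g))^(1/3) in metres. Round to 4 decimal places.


V = W / (rho_a * g)
V = 89117 / (2394 * 9.81)
V = 89117 / 23485.14
V = 3.794612 m^3
Dn = V^(1/3) = 3.794612^(1/3)
Dn = 1.5598 m

1.5598


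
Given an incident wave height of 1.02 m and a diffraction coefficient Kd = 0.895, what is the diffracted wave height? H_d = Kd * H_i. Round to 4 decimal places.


H_d = Kd * H_i
H_d = 0.895 * 1.02
H_d = 0.9129 m

0.9129


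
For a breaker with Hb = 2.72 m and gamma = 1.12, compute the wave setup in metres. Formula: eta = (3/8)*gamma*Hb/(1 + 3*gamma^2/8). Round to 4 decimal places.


eta = (3/8) * gamma * Hb / (1 + 3*gamma^2/8)
Numerator = (3/8) * 1.12 * 2.72 = 1.142400
Denominator = 1 + 3*1.12^2/8 = 1 + 0.470400 = 1.470400
eta = 1.142400 / 1.470400
eta = 0.7769 m

0.7769


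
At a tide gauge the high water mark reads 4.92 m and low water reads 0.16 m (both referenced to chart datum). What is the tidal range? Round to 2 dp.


Tidal range = High water - Low water
Tidal range = 4.92 - (0.16)
Tidal range = 4.76 m

4.76


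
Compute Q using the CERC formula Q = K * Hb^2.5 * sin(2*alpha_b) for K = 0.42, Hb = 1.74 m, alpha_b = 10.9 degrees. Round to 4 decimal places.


Q = K * Hb^2.5 * sin(2 * alpha_b)
Hb^2.5 = 1.74^2.5 = 3.993679
sin(2 * 10.9) = sin(21.8) = 0.371368
Q = 0.42 * 3.993679 * 0.371368
Q = 0.6229 m^3/s

0.6229


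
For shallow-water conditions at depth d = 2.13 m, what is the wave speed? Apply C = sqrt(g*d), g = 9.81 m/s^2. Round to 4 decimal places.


Using the shallow-water approximation:
C = sqrt(g * d) = sqrt(9.81 * 2.13)
C = sqrt(20.8953)
C = 4.5711 m/s

4.5711


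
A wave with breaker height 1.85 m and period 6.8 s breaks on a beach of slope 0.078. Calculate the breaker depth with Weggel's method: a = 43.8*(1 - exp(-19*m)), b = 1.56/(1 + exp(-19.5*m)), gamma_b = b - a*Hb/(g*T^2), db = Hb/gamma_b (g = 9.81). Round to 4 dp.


a = 43.8 * (1 - exp(-19 * m))
exp(-19 * 0.078) = exp(-1.4820) = 0.227183
a = 43.8 * (1 - 0.227183) = 33.849390
b = 1.56 / (1 + exp(-19.5 * m))
exp(-19.5 * 0.078) = exp(-1.5210) = 0.218493
b = 1.56 / (1 + 0.218493) = 1.280270
Hb / (g * T^2) = 1.85 / (9.81 * 6.8^2) = 1.85 / 453.6144 = 0.00407835
gamma_b = b - a * Hb/(g*T^2) = 1.280270 - 33.849390 * 0.00407835 = 1.142220
db = Hb / gamma_b = 1.85 / 1.142220
db = 1.6197 m

1.6197


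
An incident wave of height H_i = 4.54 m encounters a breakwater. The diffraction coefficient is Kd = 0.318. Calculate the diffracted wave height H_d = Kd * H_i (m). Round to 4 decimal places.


H_d = Kd * H_i
H_d = 0.318 * 4.54
H_d = 1.4437 m

1.4437


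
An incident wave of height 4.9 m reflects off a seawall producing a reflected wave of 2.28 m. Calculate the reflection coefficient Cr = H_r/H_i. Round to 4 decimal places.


Cr = H_r / H_i
Cr = 2.28 / 4.9
Cr = 0.4653

0.4653


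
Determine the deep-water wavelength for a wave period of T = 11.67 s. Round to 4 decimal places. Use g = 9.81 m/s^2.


L0 = g * T^2 / (2 * pi)
L0 = 9.81 * 11.67^2 / (2 * pi)
L0 = 9.81 * 136.1889 / 6.28319
L0 = 1336.0131 / 6.28319
L0 = 212.6331 m

212.6331


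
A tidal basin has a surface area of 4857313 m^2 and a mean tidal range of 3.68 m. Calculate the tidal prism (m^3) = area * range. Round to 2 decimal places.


Tidal prism = Area * Tidal range
P = 4857313 * 3.68
P = 17874911.84 m^3

17874911.84


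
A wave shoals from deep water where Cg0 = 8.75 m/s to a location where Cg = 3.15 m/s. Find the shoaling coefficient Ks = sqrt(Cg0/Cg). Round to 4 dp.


Ks = sqrt(Cg0 / Cg)
Ks = sqrt(8.75 / 3.15)
Ks = sqrt(2.7778)
Ks = 1.6667

1.6667


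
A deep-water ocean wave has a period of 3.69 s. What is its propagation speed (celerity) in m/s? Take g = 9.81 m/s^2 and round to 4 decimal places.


We use the deep-water celerity formula:
C = g * T / (2 * pi)
C = 9.81 * 3.69 / (2 * 3.14159...)
C = 36.198900 / 6.283185
C = 5.7612 m/s

5.7612


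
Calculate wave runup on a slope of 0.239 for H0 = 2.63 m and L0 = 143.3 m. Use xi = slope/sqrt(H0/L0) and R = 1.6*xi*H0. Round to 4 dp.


xi = slope / sqrt(H0/L0)
H0/L0 = 2.63/143.3 = 0.018353
sqrt(0.018353) = 0.135474
xi = 0.239 / 0.135474 = 1.764181
R = 1.6 * xi * H0 = 1.6 * 1.764181 * 2.63
R = 7.4237 m

7.4237


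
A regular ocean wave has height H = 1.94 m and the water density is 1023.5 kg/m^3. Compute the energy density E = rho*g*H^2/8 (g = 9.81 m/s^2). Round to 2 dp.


E = (1/8) * rho * g * H^2
E = (1/8) * 1023.5 * 9.81 * 1.94^2
E = 0.125 * 1023.5 * 9.81 * 3.7636
E = 4723.57 J/m^2

4723.57


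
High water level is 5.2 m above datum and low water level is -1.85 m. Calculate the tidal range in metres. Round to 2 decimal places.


Tidal range = High water - Low water
Tidal range = 5.2 - (-1.85)
Tidal range = 7.05 m

7.05


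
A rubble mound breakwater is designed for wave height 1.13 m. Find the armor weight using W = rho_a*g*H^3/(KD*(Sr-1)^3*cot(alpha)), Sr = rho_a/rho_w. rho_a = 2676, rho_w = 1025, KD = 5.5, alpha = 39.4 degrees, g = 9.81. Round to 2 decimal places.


Sr = rho_a / rho_w = 2676 / 1025 = 2.610732
(Sr - 1) = 1.610732
(Sr - 1)^3 = 4.178974
cot(39.4) = 1 / tan(39.4) = 1 / 0.821409 = 1.217420
Numerator = 2676 * 9.81 * 1.13^3 = 37878.2972
Denominator = 5.5 * 4.178974 * 1.217420 = 27.981611
W = 37878.2972 / 27.981611
W = 1353.69 N

1353.69


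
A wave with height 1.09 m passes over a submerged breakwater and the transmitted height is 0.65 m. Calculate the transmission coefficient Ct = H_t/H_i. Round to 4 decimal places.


Ct = H_t / H_i
Ct = 0.65 / 1.09
Ct = 0.5963

0.5963


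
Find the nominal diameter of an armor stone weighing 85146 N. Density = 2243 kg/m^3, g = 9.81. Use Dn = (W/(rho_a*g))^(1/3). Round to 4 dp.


V = W / (rho_a * g)
V = 85146 / (2243 * 9.81)
V = 85146 / 22003.83
V = 3.869599 m^3
Dn = V^(1/3) = 3.869599^(1/3)
Dn = 1.5700 m

1.5700


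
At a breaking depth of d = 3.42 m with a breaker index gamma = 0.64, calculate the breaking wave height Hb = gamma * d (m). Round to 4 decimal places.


Hb = gamma * d
Hb = 0.64 * 3.42
Hb = 2.1888 m

2.1888


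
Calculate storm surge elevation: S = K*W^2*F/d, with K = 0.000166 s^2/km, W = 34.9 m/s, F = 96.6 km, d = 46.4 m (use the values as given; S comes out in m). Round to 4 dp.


S = K * W^2 * F / d
W^2 = 34.9^2 = 1218.01
S = 0.000166 * 1218.01 * 96.6 / 46.4
Numerator = 0.000166 * 1218.01 * 96.6 = 19.531521
S = 19.531521 / 46.4 = 0.4209 m

0.4209


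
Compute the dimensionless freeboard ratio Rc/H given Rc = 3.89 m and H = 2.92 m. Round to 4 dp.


Relative freeboard = Rc / H
= 3.89 / 2.92
= 1.3322

1.3322


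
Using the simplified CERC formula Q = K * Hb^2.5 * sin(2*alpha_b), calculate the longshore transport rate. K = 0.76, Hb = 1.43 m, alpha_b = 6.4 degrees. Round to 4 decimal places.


Q = K * Hb^2.5 * sin(2 * alpha_b)
Hb^2.5 = 1.43^2.5 = 2.445345
sin(2 * 6.4) = sin(12.8) = 0.221548
Q = 0.76 * 2.445345 * 0.221548
Q = 0.4117 m^3/s

0.4117


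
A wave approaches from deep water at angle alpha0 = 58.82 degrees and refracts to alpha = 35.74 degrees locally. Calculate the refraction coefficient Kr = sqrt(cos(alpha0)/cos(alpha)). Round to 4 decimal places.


Kr = sqrt(cos(alpha0) / cos(alpha))
cos(58.82) = 0.517728
cos(35.74) = 0.811676
Kr = sqrt(0.517728 / 0.811676)
Kr = sqrt(0.637851)
Kr = 0.7987

0.7987


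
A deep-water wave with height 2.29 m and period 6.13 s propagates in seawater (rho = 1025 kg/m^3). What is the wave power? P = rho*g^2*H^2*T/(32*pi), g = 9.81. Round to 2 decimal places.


P = rho * g^2 * H^2 * T / (32 * pi)
P = 1025 * 9.81^2 * 2.29^2 * 6.13 / (32 * pi)
P = 1025 * 96.2361 * 5.2441 * 6.13 / 100.53096
P = 31542.31 W/m

31542.31


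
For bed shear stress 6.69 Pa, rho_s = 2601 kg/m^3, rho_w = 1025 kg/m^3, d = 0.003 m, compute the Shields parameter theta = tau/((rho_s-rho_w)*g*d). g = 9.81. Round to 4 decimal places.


theta = tau / ((rho_s - rho_w) * g * d)
rho_s - rho_w = 2601 - 1025 = 1576
Denominator = 1576 * 9.81 * 0.003 = 46.381680
theta = 6.69 / 46.381680
theta = 0.1442

0.1442


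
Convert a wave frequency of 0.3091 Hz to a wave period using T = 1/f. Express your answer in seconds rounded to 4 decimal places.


T = 1 / f
T = 1 / 0.3091
T = 3.2352 s

3.2352


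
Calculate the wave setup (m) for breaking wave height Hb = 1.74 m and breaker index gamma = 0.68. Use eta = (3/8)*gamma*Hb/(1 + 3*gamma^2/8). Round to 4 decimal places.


eta = (3/8) * gamma * Hb / (1 + 3*gamma^2/8)
Numerator = (3/8) * 0.68 * 1.74 = 0.443700
Denominator = 1 + 3*0.68^2/8 = 1 + 0.173400 = 1.173400
eta = 0.443700 / 1.173400
eta = 0.3781 m

0.3781


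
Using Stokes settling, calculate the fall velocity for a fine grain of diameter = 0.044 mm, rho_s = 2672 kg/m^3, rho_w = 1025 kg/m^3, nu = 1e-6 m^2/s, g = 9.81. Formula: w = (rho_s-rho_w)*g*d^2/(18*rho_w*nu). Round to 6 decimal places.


w = (rho_s - rho_w) * g * d^2 / (18 * rho_w * nu)
d = 0.044 mm = 0.000044 m
rho_s - rho_w = 2672 - 1025 = 1647
Numerator = 1647 * 9.81 * (0.000044)^2 = 0.000031280088
Denominator = 18 * 1025 * 1e-6 = 0.018450
w = 0.001695 m/s

0.001695
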